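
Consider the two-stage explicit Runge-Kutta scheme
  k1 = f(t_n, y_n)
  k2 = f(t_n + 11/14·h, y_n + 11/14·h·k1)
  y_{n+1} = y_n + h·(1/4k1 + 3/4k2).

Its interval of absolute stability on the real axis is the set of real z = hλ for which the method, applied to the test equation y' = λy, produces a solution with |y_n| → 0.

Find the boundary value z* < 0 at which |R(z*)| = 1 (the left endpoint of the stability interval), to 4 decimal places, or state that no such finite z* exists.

Test eqn y'=λy, z=hλ:
  k1=λy_n ⇒ h·k1=z·y_n;  k2=λ(1+11/14z)y_n ⇒ h·k2=z(1+11/14z)y_n
  y_{n+1}/y_n = 1 + 1/4z + 3/4z(1+11/14z) = 1 + z + 33/56z²
  so R(z) = 1 + z + 33/56z².

Find x<0 with |R(x)|<1.
x=-1.53: |R|=0.8495
R=1: x+33/56x²=0 ⇒ x=−56/33=-1.6970; min R=1−1/(4·33/56)=0.5758>−1
Confirm numerically:
  x=-1.670: |R|=0.97346 <1
  x=-1.546: |R|=0.86246 <1
  x=-1.244: |R|=0.66794 <1
  x=-1.207: |R|=0.65150 <1
  x=-2.260: |R|=1.74984 >1
  x=-2.219: |R|=1.68262 >1
Interval (-1.6970, 0).

z* = -1.6970.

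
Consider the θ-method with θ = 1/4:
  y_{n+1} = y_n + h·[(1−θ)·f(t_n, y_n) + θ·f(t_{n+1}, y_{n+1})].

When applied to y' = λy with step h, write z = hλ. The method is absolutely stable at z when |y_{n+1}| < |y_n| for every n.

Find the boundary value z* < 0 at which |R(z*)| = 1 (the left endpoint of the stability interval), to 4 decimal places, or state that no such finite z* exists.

Set f=λy, z=hλ:
  y_{n+1} = y_n + z·[3/4·y_n + 1/4·y_{n+1}] ⇒ (1 − 1/4z)y_{n+1} = (1 + 3/4z)y_n
  Hence R(z) = (1 + 3/4z)/(1 − 1/4z).

Boundary: |R(x)|=1, x<0.
x=-0.68: |R|=0.4188
R=−1: 1+3/4x = −1+1/4x ⇒ -1/2x=2 ⇒ x=2/(-1/2)=-4.0000
Confirm numerically:
  x=-3.875: |R|=0.96825 <1
  x=-3.659: |R|=0.91095 <1
  x=-3.205: |R|=0.77932 <1
  x=-2.168: |R|=0.40597 <1
  x=-4.501: |R|=1.11787 >1
  x=-4.450: |R|=1.10651 >1
  x=-4.165: |R|=1.04042 >1
Stable set (-4.0000, 0).

left endpoint -4.0000.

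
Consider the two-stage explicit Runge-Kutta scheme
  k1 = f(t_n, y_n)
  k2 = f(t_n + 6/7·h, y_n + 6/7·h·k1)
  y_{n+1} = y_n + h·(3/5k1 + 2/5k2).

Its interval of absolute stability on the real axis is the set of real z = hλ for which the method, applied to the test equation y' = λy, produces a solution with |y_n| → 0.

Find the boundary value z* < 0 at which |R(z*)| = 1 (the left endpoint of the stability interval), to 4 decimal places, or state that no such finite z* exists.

Set f=λy, z=hλ:
  k1=λy_n ⇒ h·k1=z·y_n;  k2=λ(1+6/7z)y_n ⇒ h·k2=z(1+6/7z)y_n
  y_{n+1}/y_n = 1 + 3/5z + 2/5z(1+6/7z) = 1 + z + 12/35z²
  R(z) = 1 + z + 12/35z².

Boundary: |R(x)|=1, x<0.
x=-1.32: |R|=0.2774
R=1: x+12/35x²=0 ⇒ x=−35/12=-2.9167; min R=1−1/(4·12/35)=0.2708>−1
Confirm numerically:
  x=-2.799: |R|=0.88708 <1
  x=-2.704: |R|=0.80284 <1
  x=-1.268: |R|=0.28325 <1
  x=-3.228: |R|=1.34457 >1
  x=-3.203: |R|=1.31444 >1
  x=-3.093: |R|=1.18699 >1
Stable set (-2.9167, 0).

z* = -2.9167.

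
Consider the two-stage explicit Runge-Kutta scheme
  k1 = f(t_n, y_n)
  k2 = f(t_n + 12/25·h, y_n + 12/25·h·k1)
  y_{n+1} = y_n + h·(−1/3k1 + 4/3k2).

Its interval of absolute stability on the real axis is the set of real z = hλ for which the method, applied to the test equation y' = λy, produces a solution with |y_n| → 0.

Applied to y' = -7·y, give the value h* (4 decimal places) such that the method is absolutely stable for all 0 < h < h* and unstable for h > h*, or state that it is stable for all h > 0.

(-1.5625,0); λ=-7 ⇒ h* = (25/16)/7 = 0.2232.

On y'=λy, z=hλ:
  k1=λy_n ⇒ h·k1=z·y_n;  k2=λ(1+12/25z)y_n ⇒ h·k2=z(1+12/25z)y_n
  y_{n+1}/y_n = 1 − 1/3z + 4/3z(1+12/25z) = 1 + z + 16/25z²
  R(z) = 1 + z + 16/25z².

Solve |R(x)|<1 on ℝ⁻.
x=-0.37: |R|=0.7176
R=1: x+16/25x²=0 ⇒ x=−25/16=-1.5625; min R=1−1/(4·16/25)=0.6094>−1
Confirm numerically:
  x=-1.184: |R|=0.71319 <1
  x=-1.047: |R|=0.65457 <1
  x=-0.950: |R|=0.62760 <1
  x=-0.865: |R|=0.61386 <1
  x=-2.041: |R|=1.62504 >1
  x=-1.856: |R|=1.34863 >1
So |R|<1 on (-1.5625, 0).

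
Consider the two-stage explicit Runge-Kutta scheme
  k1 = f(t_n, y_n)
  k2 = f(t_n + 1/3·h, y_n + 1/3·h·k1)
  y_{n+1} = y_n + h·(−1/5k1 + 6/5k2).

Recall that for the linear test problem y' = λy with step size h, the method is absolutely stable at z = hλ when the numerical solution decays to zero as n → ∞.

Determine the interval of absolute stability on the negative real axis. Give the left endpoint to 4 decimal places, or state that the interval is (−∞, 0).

z∈(-2.5000,0).

On y'=λy, z=hλ:
  k1=λy_n ⇒ h·k1=z·y_n;  k2=λ(1+1/3z)y_n ⇒ h·k2=z(1+1/3z)y_n
  y_{n+1}/y_n = 1 − 1/5z + 6/5z(1+1/3z) = 1 + z + 2/5z²
  ⇒ R(z) = 1 + z + 2/5z².

Find x<0 with |R(x)|<1.
x=-1.6: |R|=0.4240
R=1: x+2/5x²=0 ⇒ x=−5/2=-2.5000; min R=1−1/(4·2/5)=0.3750>−1
Confirm numerically:
  x=-2.312: |R|=0.82614 <1
  x=-1.812: |R|=0.50134 <1
  x=-1.799: |R|=0.49556 <1
  x=-1.072: |R|=0.38767 <1
  x=-2.914: |R|=1.48256 >1
  x=-2.816: |R|=1.35594 >1
  x=-2.806: |R|=1.34345 >1
So |R|<1 on (-2.5000, 0).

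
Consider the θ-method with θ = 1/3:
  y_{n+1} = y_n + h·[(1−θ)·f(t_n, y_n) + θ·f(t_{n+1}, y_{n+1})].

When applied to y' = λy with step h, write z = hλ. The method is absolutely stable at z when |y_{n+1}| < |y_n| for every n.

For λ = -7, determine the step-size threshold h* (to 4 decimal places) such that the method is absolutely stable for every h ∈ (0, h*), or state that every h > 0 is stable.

(-6.0000,0); λ=-7 ⇒ h* = (6)/7 = 0.8571.

On y'=λy, z=hλ:
  y_{n+1} = y_n + z·[2/3·y_n + 1/3·y_{n+1}] ⇒ (1 − 1/3z)y_{n+1} = (1 + 2/3z)y_n
  ⇒ R(z) = (1 + 2/3z)/(1 − 1/3z).

Boundary: |R(x)|=1, x<0.
x=-1.47: |R|=0.0134
R=−1: 1+2/3x = −1+1/3x ⇒ -1/3x=2 ⇒ x=2/(-1/3)=-6.0000
Confirm numerically:
  x=-4.356: |R|=0.77651 <1
  x=-4.278: |R|=0.76340 <1
  x=-3.992: |R|=0.71281 <1
  x=-6.583: |R|=1.06084 >1
  x=-6.182: |R|=1.01982 >1
Stable set (-6.0000, 0).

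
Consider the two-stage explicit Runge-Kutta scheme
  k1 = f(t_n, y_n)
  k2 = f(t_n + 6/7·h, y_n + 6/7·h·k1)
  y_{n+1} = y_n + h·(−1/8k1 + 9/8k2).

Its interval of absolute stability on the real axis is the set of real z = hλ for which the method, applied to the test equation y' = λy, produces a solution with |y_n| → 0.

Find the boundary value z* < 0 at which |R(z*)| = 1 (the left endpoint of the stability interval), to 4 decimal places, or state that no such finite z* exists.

On y'=λy, z=hλ:
  k1=λy_n ⇒ h·k1=z·y_n;  k2=λ(1+6/7z)y_n ⇒ h·k2=z(1+6/7z)y_n
  y_{n+1}/y_n = 1 − 1/8z + 9/8z(1+6/7z) = 1 + z + 27/28z²
  ⇒ R(z) = 1 + z + 27/28z².

Find x<0 with |R(x)|<1.
x=-1.29: |R|=1.3147
R=1: x+27/28x²=0 ⇒ x=−28/27=-1.0370; min R=1−1/(4·27/28)=0.7407>−1
Confirm numerically:
  x=-0.783: |R|=0.80819 <1
  x=-0.759: |R|=0.79651 <1
  x=-0.444: |R|=0.74610 <1
  x=-1.610: |R|=1.88953 >1
  x=-1.405: |R|=1.49852 >1
  x=-1.336: |R|=1.38515 >1
So |R|<1 on (-1.0370, 0).

left endpoint -1.0370.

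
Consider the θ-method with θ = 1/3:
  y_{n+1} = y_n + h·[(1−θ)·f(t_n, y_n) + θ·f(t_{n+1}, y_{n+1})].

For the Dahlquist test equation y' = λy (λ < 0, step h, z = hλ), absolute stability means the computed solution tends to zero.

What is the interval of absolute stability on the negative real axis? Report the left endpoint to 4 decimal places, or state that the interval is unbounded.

z∈(-6.0000,0).

Test eqn y'=λy, z=hλ:
  y_{n+1} = y_n + z·[2/3·y_n + 1/3·y_{n+1}] ⇒ (1 − 1/3z)y_{n+1} = (1 + 2/3z)y_n
  so R(z) = (1 + 2/3z)/(1 − 1/3z).

Need |R(x)|<1, x<0.
x=-1.48: |R|=0.0089
R=−1: 1+2/3x = −1+1/3x ⇒ -1/3x=2 ⇒ x=2/(-1/3)=-6.0000
Confirm numerically:
  x=-5.318: |R|=0.91801 <1
  x=-3.833: |R|=0.68286 <1
  x=-3.466: |R|=0.60810 <1
  x=-6.442: |R|=1.04681 >1
  x=-6.280: |R|=1.03017 >1
Interval (-6.0000, 0).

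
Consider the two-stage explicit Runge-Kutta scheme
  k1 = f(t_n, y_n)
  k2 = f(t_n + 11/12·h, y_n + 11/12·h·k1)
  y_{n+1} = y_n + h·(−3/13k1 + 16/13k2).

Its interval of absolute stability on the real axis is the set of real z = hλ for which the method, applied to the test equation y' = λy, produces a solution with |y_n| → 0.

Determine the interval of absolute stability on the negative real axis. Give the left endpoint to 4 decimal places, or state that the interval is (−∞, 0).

With y'=λy (z=hλ):
  k1=λy_n ⇒ h·k1=z·y_n;  k2=λ(1+11/12z)y_n ⇒ h·k2=z(1+11/12z)y_n
  y_{n+1}/y_n = 1 − 3/13z + 16/13z(1+11/12z) = 1 + z + 44/39z²
  ⇒ R(z) = 1 + z + 44/39z².

Solve |R(x)|<1 on ℝ⁻.
x=-1.67: |R|=2.4765
R=1: x+44/39x²=0 ⇒ x=−39/44=-0.8864; min R=1−1/(4·44/39)=0.7784>−1
Confirm numerically:
  x=-0.785: |R|=0.91023 <1
  x=-0.774: |R|=0.90188 <1
  x=-0.660: |R|=0.83145 <1
  x=-0.627: |R|=0.81653 <1
  x=-1.237: |R|=1.48934 >1
  x=-0.929: |R|=1.04469 >1
So |R|<1 on (-0.8864, 0).

z∈(-0.8864,0).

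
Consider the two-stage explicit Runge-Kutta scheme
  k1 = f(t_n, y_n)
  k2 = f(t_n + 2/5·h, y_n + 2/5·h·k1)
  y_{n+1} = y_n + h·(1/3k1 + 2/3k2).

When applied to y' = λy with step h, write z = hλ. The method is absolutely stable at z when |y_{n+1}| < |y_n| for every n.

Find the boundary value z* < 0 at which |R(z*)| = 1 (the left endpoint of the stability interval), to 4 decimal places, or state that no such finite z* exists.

Set f=λy, z=hλ:
  k1=λy_n ⇒ h·k1=z·y_n;  k2=λ(1+2/5z)y_n ⇒ h·k2=z(1+2/5z)y_n
  y_{n+1}/y_n = 1 + 1/3z + 2/3z(1+2/5z) = 1 + z + 4/15z²
  R(z) = 1 + z + 4/15z².

Find x<0 with |R(x)|<1.
x=-0.77: |R|=0.3881
R=1: x+4/15x²=0 ⇒ x=−15/4=-3.7500; min R=1−1/(4·4/15)=0.0625>−1
Confirm numerically:
  x=-3.510: |R|=0.77536 <1
  x=-3.123: |R|=0.47783 <1
  x=-2.682: |R|=0.23617 <1
  x=-1.930: |R|=0.06331 <1
  x=-4.308: |R|=1.64103 >1
  x=-4.005: |R|=1.27234 >1
  x=-3.988: |R|=1.25311 >1
So |R|<1 on (-3.7500, 0).

z* = -3.7500.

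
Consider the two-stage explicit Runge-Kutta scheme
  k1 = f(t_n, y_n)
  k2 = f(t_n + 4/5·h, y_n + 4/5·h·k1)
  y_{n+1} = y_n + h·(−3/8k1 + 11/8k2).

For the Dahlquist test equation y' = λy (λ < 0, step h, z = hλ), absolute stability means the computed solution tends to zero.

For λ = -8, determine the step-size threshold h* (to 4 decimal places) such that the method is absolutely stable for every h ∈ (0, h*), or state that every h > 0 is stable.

(-0.9091,0); λ=-8 ⇒ h* = (10/11)/8 = 0.1136.

With y'=λy (z=hλ):
  k1=λy_n ⇒ h·k1=z·y_n;  k2=λ(1+4/5z)y_n ⇒ h·k2=z(1+4/5z)y_n
  y_{n+1}/y_n = 1 − 3/8z + 11/8z(1+4/5z) = 1 + z + 11/10z²
  Hence R(z) = 1 + z + 11/10z².

Find x<0 with |R(x)|<1.
x=-1.23: |R|=1.4342
R=1: x+11/10x²=0 ⇒ x=−10/11=-0.9091; min R=1−1/(4·11/10)=0.7727>−1
Confirm numerically:
  x=-0.719: |R|=0.84966 <1
  x=-0.646: |R|=0.81305 <1
  x=-0.560: |R|=0.78496 <1
  x=-0.531: |R|=0.77916 <1
  x=-1.114: |R|=1.25110 >1
  x=-1.059: |R|=1.17463 >1
Interval (-0.9091, 0).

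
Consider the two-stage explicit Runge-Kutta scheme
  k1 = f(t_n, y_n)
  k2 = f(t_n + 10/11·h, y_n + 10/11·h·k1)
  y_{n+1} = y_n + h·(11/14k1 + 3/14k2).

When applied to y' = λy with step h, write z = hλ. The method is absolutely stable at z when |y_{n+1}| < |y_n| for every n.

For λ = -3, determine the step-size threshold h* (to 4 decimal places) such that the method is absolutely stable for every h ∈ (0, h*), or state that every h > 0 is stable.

(-5.1333,0); λ=-3 ⇒ h* = (77/15)/3 = 1.7111.

Set f=λy, z=hλ:
  k1=λy_n ⇒ h·k1=z·y_n;  k2=λ(1+10/11z)y_n ⇒ h·k2=z(1+10/11z)y_n
  y_{n+1}/y_n = 1 + 11/14z + 3/14z(1+10/11z) = 1 + z + 15/77z²
  ⇒ R(z) = 1 + z + 15/77z².

Boundary: |R(x)|=1, x<0.
x=-1.66: |R|=0.1232
R=1: x+15/77x²=0 ⇒ x=−77/15=-5.1333; min R=1−1/(4·15/77)=-0.2833>−1
Confirm numerically:
  x=-4.333: |R|=0.32445 <1
  x=-4.066: |R|=0.15459 <1
  x=-3.905: |R|=0.06559 <1
  x=-5.615: |R|=1.52686 >1
  x=-5.359: |R|=1.23559 >1
  x=-5.322: |R|=1.19560 >1
So |R|<1 on (-5.1333, 0).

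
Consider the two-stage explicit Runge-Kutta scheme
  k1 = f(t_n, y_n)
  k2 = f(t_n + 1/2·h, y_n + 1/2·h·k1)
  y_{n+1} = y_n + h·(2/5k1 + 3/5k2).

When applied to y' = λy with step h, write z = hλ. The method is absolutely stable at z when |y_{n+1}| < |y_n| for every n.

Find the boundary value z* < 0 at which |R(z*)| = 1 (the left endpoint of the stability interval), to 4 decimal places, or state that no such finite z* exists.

On y'=λy, z=hλ:
  k1=λy_n ⇒ h·k1=z·y_n;  k2=λ(1+1/2z)y_n ⇒ h·k2=z(1+1/2z)y_n
  y_{n+1}/y_n = 1 + 2/5z + 3/5z(1+1/2z) = 1 + z + 3/10z²
  R(z) = 1 + z + 3/10z².

Solve |R(x)|<1 on ℝ⁻.
x=-1.69: |R|=0.1668
R=1: x+3/10x²=0 ⇒ x=−10/3=-3.3333; min R=1−1/(4·3/10)=0.1667>−1
Confirm numerically:
  x=-2.364: |R|=0.31255 <1
  x=-1.881: |R|=0.18045 <1
  x=-1.780: |R|=0.17052 <1
  x=-1.595: |R|=0.16821 <1
  x=-3.867: |R|=1.61911 >1
  x=-3.521: |R|=1.19823 >1
  x=-3.473: |R|=1.14552 >1
Interval (-3.3333, 0).

left endpoint -3.3333.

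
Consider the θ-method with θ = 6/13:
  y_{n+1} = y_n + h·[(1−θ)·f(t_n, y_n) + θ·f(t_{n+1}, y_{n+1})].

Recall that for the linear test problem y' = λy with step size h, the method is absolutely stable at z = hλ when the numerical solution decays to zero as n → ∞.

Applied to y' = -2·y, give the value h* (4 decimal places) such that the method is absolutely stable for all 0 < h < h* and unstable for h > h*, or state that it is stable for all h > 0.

With y'=λy (z=hλ):
  y_{n+1} = y_n + z·[7/13·y_n + 6/13·y_{n+1}] ⇒ (1 − 6/13z)y_{n+1} = (1 + 7/13z)y_n
  ⇒ R(z) = (1 + 7/13z)/(1 − 6/13z).

Find x<0 with |R(x)|<1.
x=-0.61: |R|=0.5240
R=−1: 1+7/13x = −1+6/13x ⇒ -1/13x=2 ⇒ x=2/(-1/13)=-26.0000
Confirm numerically:
  x=-18.457: |R|=0.93904 <1
  x=-14.913: |R|=0.89181 <1
  x=-13.143: |R|=0.86003 <1
  x=-12.507: |R|=0.84674 <1
  x=-26.440: |R|=1.00256 >1
  x=-26.358: |R|=1.00209 >1
  x=-26.190: |R|=1.00112 >1
Stable set (-26.0000, 0).

(-26.0000,0); λ=-2 ⇒ h* = (26)/2 = 13.0000.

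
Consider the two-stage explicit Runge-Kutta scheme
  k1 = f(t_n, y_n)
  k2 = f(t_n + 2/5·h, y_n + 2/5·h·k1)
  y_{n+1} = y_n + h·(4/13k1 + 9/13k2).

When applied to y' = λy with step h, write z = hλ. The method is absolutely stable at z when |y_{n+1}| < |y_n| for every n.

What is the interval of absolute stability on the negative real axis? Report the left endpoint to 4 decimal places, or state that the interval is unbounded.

(-3.6111, 0).

Set f=λy, z=hλ:
  k1=λy_n ⇒ h·k1=z·y_n;  k2=λ(1+2/5z)y_n ⇒ h·k2=z(1+2/5z)y_n
  y_{n+1}/y_n = 1 + 4/13z + 9/13z(1+2/5z) = 1 + z + 18/65z²
  ⇒ R(z) = 1 + z + 18/65z².

Boundary: |R(x)|=1, x<0.
x=-0.34: |R|=0.6920
R=1: x+18/65x²=0 ⇒ x=−65/18=-3.6111; min R=1−1/(4·18/65)=0.0972>−1
Confirm numerically:
  x=-3.456: |R|=0.85155 <1
  x=-3.282: |R|=0.70088 <1
  x=-3.002: |R|=0.49363 <1
  x=-4.181: |R|=1.65983 >1
  x=-3.957: |R|=1.37902 >1
Stable set (-3.6111, 0).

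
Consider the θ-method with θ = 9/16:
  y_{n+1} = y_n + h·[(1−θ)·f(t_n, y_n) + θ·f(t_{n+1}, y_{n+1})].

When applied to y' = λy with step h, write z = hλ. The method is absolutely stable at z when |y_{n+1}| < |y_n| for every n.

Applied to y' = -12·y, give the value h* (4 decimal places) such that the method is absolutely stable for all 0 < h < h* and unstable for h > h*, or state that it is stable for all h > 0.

unbounded; (−∞, 0). Any h>0 works for λ=-12.

With y'=λy (z=hλ):
  y_{n+1} = y_n + z·[7/16·y_n + 9/16·y_{n+1}] ⇒ (1 − 9/16z)y_{n+1} = (1 + 7/16z)y_n
  Hence R(z) = (1 + 7/16z)/(1 − 9/16z).

Find x<0 with |R(x)|<1.
x=-1.15: |R|=0.3017
x=-2: |R|=0.0588
x=-10: |R|=0.5094
x=-100: |R|=0.7467
θ=9/16≥1/2 ⇒ |1+7/16x|<|1−9/16x| ∀x<0 ⇒ unbounded interval.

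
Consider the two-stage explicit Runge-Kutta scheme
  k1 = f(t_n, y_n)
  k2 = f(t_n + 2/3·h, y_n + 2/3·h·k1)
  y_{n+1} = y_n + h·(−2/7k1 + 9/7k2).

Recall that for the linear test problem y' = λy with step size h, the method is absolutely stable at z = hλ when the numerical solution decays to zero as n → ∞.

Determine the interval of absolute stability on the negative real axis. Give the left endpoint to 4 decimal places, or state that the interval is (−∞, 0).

Test eqn y'=λy, z=hλ:
  k1=λy_n ⇒ h·k1=z·y_n;  k2=λ(1+2/3z)y_n ⇒ h·k2=z(1+2/3z)y_n
  y_{n+1}/y_n = 1 − 2/7z + 9/7z(1+2/3z) = 1 + z + 6/7z²
  ⇒ R(z) = 1 + z + 6/7z².

Need |R(x)|<1, x<0.
x=-1.67: |R|=1.7205
R=1: x+6/7x²=0 ⇒ x=−7/6=-1.1667; min R=1−1/(4·6/7)=0.7083>−1
Confirm numerically:
  x=-0.916: |R|=0.80319 <1
  x=-0.884: |R|=0.78582 <1
  x=-0.721: |R|=0.72458 <1
  x=-0.481: |R|=0.71731 <1
  x=-1.758: |R|=1.89105 >1
  x=-1.341: |R|=1.20038 >1
  x=-1.196: |R|=1.03007 >1
So |R|<1 on (-1.1667, 0).

(-1.1667, 0).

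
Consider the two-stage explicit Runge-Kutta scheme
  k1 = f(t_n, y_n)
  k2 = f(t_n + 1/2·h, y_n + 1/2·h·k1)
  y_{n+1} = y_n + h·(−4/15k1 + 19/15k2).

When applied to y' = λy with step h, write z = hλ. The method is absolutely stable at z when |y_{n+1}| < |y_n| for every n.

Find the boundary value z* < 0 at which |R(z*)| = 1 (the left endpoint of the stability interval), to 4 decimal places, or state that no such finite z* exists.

z* = -1.5789.

With y'=λy (z=hλ):
  k1=λy_n ⇒ h·k1=z·y_n;  k2=λ(1+1/2z)y_n ⇒ h·k2=z(1+1/2z)y_n
  y_{n+1}/y_n = 1 − 4/15z + 19/15z(1+1/2z) = 1 + z + 19/30z²
  R(z) = 1 + z + 19/30z².

Need |R(x)|<1, x<0.
x=-0.34: |R|=0.7332
R=1: x+19/30x²=0 ⇒ x=−30/19=-1.5789; min R=1−1/(4·19/30)=0.6053>−1
Confirm numerically:
  x=-1.538: |R|=0.96011 <1
  x=-1.082: |R|=0.65946 <1
  x=-0.662: |R|=0.61555 <1
  x=-2.070: |R|=1.64377 >1
  x=-1.964: |R|=1.47895 >1
  x=-1.660: |R|=1.08521 >1
Stable set (-1.5789, 0).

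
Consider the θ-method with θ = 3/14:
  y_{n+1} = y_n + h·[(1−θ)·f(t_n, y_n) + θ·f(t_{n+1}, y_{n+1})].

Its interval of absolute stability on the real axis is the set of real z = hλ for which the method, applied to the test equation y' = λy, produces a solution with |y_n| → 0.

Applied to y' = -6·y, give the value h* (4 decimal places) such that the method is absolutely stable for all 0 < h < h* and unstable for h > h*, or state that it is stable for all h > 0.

(-3.5000,0); λ=-6 ⇒ h* = (7/2)/6 = 0.5833.

Set f=λy, z=hλ:
  y_{n+1} = y_n + z·[11/14·y_n + 3/14·y_{n+1}] ⇒ (1 − 3/14z)y_{n+1} = (1 + 11/14z)y_n
  R(z) = (1 + 11/14z)/(1 − 3/14z).

Boundary: |R(x)|=1, x<0.
x=-1.36: |R|=0.0531
R=−1: 1+11/14x = −1+3/14x ⇒ -4/7x=2 ⇒ x=2/(-4/7)=-3.5000
Confirm numerically:
  x=-2.622: |R|=0.67877 <1
  x=-2.565: |R|=0.65522 <1
  x=-1.560: |R|=0.16916 <1
  x=-1.474: |R|=0.12018 <1
  x=-3.726: |R|=1.07181 >1
  x=-3.619: |R|=1.03830 >1
  x=-3.549: |R|=1.01590 >1
So |R|<1 on (-3.5000, 0).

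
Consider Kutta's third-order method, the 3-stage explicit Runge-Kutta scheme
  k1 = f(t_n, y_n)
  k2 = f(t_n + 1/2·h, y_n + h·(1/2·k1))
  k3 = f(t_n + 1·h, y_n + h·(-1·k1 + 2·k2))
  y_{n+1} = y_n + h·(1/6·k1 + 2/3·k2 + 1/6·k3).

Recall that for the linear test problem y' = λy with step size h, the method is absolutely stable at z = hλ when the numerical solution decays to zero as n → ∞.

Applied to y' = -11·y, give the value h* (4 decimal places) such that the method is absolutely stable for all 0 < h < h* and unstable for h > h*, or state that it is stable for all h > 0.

With y'=λy (z=hλ):
  order 3, 3-stage ⇒ R(z)=1+z+z^2/2+z^3/6
  (e.g. R(-1.11)=0.27811, |R|=0.27811)

Solve |R(x)|<1 on ℝ⁻.
x=-1.11: |R|=0.2781
|R(-2.87)|=1.6915 |R(-2.8)|=1.5387 |R(-2.61)|=1.1672
Bisect:
  x_lo=-3.3045 |R|=2.8587  x_hi=-0.2531 |R|=0.7762
  mid=-1.77882 |R|=0.13481 →hi
  mid=-2.54167 |R|=1.04819 →lo
  mid=-2.16025 |R|=0.50710 →hi
  mid=-2.35096 |R|=0.75308 →hi
  mid=-2.44631 |R|=0.89406 →hi
  mid=-2.49399 |R|=0.96943 →hi
  mid=-2.51783 |R|=1.00838 →lo
  ...
  [-2.51280,-2.51262] ⇒ x*=-2.5127
Stable set (-2.5127, 0).

(-2.5127,0); λ=-11 ⇒ h* = 0.2284.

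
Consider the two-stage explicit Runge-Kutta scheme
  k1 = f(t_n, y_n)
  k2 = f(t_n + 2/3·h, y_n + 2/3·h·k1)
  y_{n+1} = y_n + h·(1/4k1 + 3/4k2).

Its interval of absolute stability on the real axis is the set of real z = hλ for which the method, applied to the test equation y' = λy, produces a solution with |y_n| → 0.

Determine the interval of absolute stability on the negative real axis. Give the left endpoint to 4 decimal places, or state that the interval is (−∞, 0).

With y'=λy (z=hλ):
  k1=λy_n ⇒ h·k1=z·y_n;  k2=λ(1+2/3z)y_n ⇒ h·k2=z(1+2/3z)y_n
  y_{n+1}/y_n = 1 + 1/4z + 3/4z(1+2/3z) = 1 + z + 1/2z²
  Hence R(z) = 1 + z + 1/2z².

Find x<0 with |R(x)|<1.
x=-0.81: |R|=0.5181
R=1: x+1/2x²=0 ⇒ x=−2=-2.0000; min R=1−1/(4·1/2)=0.5000>−1
Confirm numerically:
  x=-1.697: |R|=0.74290 <1
  x=-1.204: |R|=0.52081 <1
  x=-0.843: |R|=0.51232 <1
  x=-2.385: |R|=1.45911 >1
  x=-2.253: |R|=1.28500 >1
  x=-2.144: |R|=1.15437 >1
Stable set (-2.0000, 0).

z∈(-2.0000,0).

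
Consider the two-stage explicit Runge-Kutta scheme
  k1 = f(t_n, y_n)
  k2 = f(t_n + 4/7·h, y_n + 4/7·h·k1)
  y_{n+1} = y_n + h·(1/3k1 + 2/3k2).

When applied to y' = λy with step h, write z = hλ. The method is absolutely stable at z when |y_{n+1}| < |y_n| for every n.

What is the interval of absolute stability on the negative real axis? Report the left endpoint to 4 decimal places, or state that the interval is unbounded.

Test eqn y'=λy, z=hλ:
  k1=λy_n ⇒ h·k1=z·y_n;  k2=λ(1+4/7z)y_n ⇒ h·k2=z(1+4/7z)y_n
  y_{n+1}/y_n = 1 + 1/3z + 2/3z(1+4/7z) = 1 + z + 8/21z²
  ⇒ R(z) = 1 + z + 8/21z².

Find x<0 with |R(x)|<1.
x=-1.6: |R|=0.3752
R=1: x+8/21x²=0 ⇒ x=−21/8=-2.6250; min R=1−1/(4·8/21)=0.3438>−1
Confirm numerically:
  x=-2.584: |R|=0.95964 <1
  x=-2.528: |R|=0.90658 <1
  x=-2.073: |R|=0.56408 <1
  x=-3.192: |R|=1.68947 >1
  x=-2.789: |R|=1.17425 >1
So |R|<1 on (-2.6250, 0).

z∈(-2.6250,0).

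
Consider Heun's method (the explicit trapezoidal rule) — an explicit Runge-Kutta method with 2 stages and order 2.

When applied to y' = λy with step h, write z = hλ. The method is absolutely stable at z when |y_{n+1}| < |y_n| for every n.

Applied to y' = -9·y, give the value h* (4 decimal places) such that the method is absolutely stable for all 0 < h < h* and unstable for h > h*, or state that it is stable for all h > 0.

(-2.0000,0); λ=-9 ⇒ h* = 0.2222.

Set f=λy, z=hλ:
  order 2, 2-stage ⇒ R(z)=1+z+z^2/2
  (e.g. R(-0.91)=0.50405, |R|=0.50405)

Solve |R(x)|<1 on ℝ⁻.
x=-0.91: |R|=0.5041
|R(-1.58)|=0.6682 |R(-1.4)|=0.5800 |R(-0.61)|=0.5760
Bisect:
  x_lo=-2.8994 |R|=2.3039  x_hi=-0.0910 |R|=0.9131
  mid=-1.49524 |R|=0.62263 →hi
  mid=-2.19734 |R|=1.21681 →lo
  mid=-1.84629 |R|=0.85810 →hi
  mid=-2.02181 |R|=1.02205 →lo
  mid=-1.93405 |R|=0.93622 →hi
  mid=-1.97793 |R|=0.97817 →hi
  mid=-1.99987 |R|=0.99987 →hi
  mid=-2.01084 |R|=1.01090 →lo
  ...
  [-2.00004,-1.99987] ⇒ x*=-2.0000
Interval (-2.0000, 0).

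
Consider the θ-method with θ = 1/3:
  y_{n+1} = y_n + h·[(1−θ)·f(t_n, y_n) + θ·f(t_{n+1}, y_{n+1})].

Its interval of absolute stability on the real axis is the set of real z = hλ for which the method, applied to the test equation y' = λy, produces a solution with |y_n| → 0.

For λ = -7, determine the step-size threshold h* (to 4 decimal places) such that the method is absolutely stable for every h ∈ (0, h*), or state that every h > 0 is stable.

(-6.0000,0); λ=-7 ⇒ h* = (6)/7 = 0.8571.

Test eqn y'=λy, z=hλ:
  y_{n+1} = y_n + z·[2/3·y_n + 1/3·y_{n+1}] ⇒ (1 − 1/3z)y_{n+1} = (1 + 2/3z)y_n
  ⇒ R(z) = (1 + 2/3z)/(1 − 1/3z).

Find x<0 with |R(x)|<1.
x=-1.28: |R|=0.1028
R=−1: 1+2/3x = −1+1/3x ⇒ -1/3x=2 ⇒ x=2/(-1/3)=-6.0000
Confirm numerically:
  x=-5.868: |R|=0.98512 <1
  x=-5.087: |R|=0.88710 <1
  x=-4.561: |R|=0.80968 <1
  x=-2.486: |R|=0.35946 <1
  x=-6.389: |R|=1.04143 >1
  x=-6.314: |R|=1.03371 >1
  x=-6.119: |R|=1.01305 >1
Stable set (-6.0000, 0).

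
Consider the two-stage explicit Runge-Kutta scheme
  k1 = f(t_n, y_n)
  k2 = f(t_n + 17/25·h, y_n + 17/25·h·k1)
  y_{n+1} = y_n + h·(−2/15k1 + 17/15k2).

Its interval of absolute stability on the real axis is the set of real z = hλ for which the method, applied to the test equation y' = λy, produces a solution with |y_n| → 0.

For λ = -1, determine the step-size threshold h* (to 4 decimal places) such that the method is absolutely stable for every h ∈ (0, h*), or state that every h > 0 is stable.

(-1.2976,0); λ=-1 ⇒ h* = (375/289)/1 = 1.2976.

Set f=λy, z=hλ:
  k1=λy_n ⇒ h·k1=z·y_n;  k2=λ(1+17/25z)y_n ⇒ h·k2=z(1+17/25z)y_n
  y_{n+1}/y_n = 1 − 2/15z + 17/15z(1+17/25z) = 1 + z + 289/375z²
  R(z) = 1 + z + 289/375z².

Need |R(x)|<1, x<0.
x=-1.17: |R|=0.8850
R=1: x+289/375x²=0 ⇒ x=−375/289=-1.2976; min R=1−1/(4·289/375)=0.6756>−1
Confirm numerically:
  x=-1.259: |R|=0.96257 <1
  x=-0.912: |R|=0.72900 <1
  x=-0.853: |R|=0.70774 <1
  x=-1.831: |R|=1.75271 >1
  x=-1.537: |R|=1.28360 >1
  x=-1.392: |R|=1.10129 >1
Interval (-1.2976, 0).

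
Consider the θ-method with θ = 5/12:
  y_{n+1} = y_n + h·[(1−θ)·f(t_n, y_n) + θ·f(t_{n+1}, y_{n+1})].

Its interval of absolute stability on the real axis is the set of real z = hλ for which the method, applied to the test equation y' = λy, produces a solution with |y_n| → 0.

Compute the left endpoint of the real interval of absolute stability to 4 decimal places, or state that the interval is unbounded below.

z* = -12.0000.

On y'=λy, z=hλ:
  y_{n+1} = y_n + z·[7/12·y_n + 5/12·y_{n+1}] ⇒ (1 − 5/12z)y_{n+1} = (1 + 7/12z)y_n
  R(z) = (1 + 7/12z)/(1 − 5/12z).

Solve |R(x)|<1 on ℝ⁻.
x=-0.83: |R|=0.3833
R=−1: 1+7/12x = −1+5/12x ⇒ -1/6x=2 ⇒ x=2/(-1/6)=-12.0000
Confirm numerically:
  x=-11.407: |R|=0.98282 <1
  x=-11.067: |R|=0.97229 <1
  x=-10.806: |R|=0.96383 <1
  x=-12.246: |R|=1.00672 >1
  x=-12.169: |R|=1.00464 >1
Interval (-12.0000, 0).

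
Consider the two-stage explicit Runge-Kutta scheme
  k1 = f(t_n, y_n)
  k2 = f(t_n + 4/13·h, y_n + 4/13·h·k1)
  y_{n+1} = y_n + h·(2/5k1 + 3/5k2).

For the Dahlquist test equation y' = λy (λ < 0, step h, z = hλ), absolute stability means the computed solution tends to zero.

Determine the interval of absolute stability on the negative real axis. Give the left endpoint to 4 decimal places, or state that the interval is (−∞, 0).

(-5.4167, 0).

Test eqn y'=λy, z=hλ:
  k1=λy_n ⇒ h·k1=z·y_n;  k2=λ(1+4/13z)y_n ⇒ h·k2=z(1+4/13z)y_n
  y_{n+1}/y_n = 1 + 2/5z + 3/5z(1+4/13z) = 1 + z + 12/65z²
  ⇒ R(z) = 1 + z + 12/65z².

Boundary: |R(x)|=1, x<0.
x=-1.62: |R|=0.1355
R=1: x+12/65x²=0 ⇒ x=−65/12=-5.4167; min R=1−1/(4·12/65)=-0.3542>−1
Confirm numerically:
  x=-5.289: |R|=0.87534 <1
  x=-4.503: |R|=0.24045 <1
  x=-3.736: |R|=0.15919 <1
  x=-3.670: |R|=0.18343 <1
  x=-5.977: |R|=1.61830 >1
  x=-5.825: |R|=1.43912 >1
  x=-5.569: |R|=1.15662 >1
Interval (-5.4167, 0).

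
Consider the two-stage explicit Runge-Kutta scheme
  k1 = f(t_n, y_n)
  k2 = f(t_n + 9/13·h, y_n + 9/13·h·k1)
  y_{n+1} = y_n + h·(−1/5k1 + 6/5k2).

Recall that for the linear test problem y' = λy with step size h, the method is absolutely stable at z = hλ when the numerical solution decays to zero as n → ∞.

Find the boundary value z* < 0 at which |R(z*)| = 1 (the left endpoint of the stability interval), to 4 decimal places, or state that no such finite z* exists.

left endpoint -1.2037.

With y'=λy (z=hλ):
  k1=λy_n ⇒ h·k1=z·y_n;  k2=λ(1+9/13z)y_n ⇒ h·k2=z(1+9/13z)y_n
  y_{n+1}/y_n = 1 − 1/5z + 6/5z(1+9/13z) = 1 + z + 54/65z²
  Hence R(z) = 1 + z + 54/65z².

Need |R(x)|<1, x<0.
x=-1.32: |R|=1.1275
R=1: x+54/65x²=0 ⇒ x=−65/54=-1.2037; min R=1−1/(4·54/65)=0.6991>−1
Confirm numerically:
  x=-1.087: |R|=0.89461 <1
  x=-0.583: |R|=0.69937 <1
  x=-0.562: |R|=0.70039 <1
  x=-1.558: |R|=1.45858 >1
  x=-1.451: |R|=1.29810 >1
Interval (-1.2037, 0).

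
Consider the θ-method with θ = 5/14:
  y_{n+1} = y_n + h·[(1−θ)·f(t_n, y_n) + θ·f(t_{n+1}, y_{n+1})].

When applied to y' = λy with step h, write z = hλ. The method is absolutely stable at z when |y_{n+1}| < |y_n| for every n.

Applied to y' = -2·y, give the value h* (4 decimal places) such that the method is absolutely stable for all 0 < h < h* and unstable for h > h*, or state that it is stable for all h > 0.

Set f=λy, z=hλ:
  y_{n+1} = y_n + z·[9/14·y_n + 5/14·y_{n+1}] ⇒ (1 − 5/14z)y_{n+1} = (1 + 9/14z)y_n
  so R(z) = (1 + 9/14z)/(1 − 5/14z).

Find x<0 with |R(x)|<1.
x=-0.51: |R|=0.5686
R=−1: 1+9/14x = −1+5/14x ⇒ -2/7x=2 ⇒ x=2/(-2/7)=-7.0000
Confirm numerically:
  x=-5.630: |R|=0.86999 <1
  x=-4.239: |R|=0.68621 <1
  x=-2.883: |R|=0.42045 <1
  x=-7.368: |R|=1.02895 >1
  x=-7.270: |R|=1.02145 >1
So |R|<1 on (-7.0000, 0).

(-7.0000,0); λ=-2 ⇒ h* = (7)/2 = 3.5000.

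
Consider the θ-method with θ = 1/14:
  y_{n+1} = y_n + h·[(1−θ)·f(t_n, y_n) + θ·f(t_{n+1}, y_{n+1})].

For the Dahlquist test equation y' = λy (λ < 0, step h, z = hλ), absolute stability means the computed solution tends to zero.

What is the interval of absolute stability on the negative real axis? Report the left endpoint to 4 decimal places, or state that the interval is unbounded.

With y'=λy (z=hλ):
  y_{n+1} = y_n + z·[13/14·y_n + 1/14·y_{n+1}] ⇒ (1 − 1/14z)y_{n+1} = (1 + 13/14z)y_n
  R(z) = (1 + 13/14z)/(1 − 1/14z).

Boundary: |R(x)|=1, x<0.
x=-1.42: |R|=0.2892
R=−1: 1+13/14x = −1+1/14x ⇒ -6/7x=2 ⇒ x=2/(-6/7)=-2.3333
Confirm numerically:
  x=-1.891: |R|=0.66597 <1
  x=-1.837: |R|=0.62392 <1
  x=-1.284: |R|=0.17613 <1
  x=-1.250: |R|=0.14754 <1
  x=-2.853: |R|=1.37002 >1
  x=-2.525: |R|=1.13918 >1
  x=-2.475: |R|=1.10319 >1
Stable set (-2.3333, 0).

(-2.3333, 0).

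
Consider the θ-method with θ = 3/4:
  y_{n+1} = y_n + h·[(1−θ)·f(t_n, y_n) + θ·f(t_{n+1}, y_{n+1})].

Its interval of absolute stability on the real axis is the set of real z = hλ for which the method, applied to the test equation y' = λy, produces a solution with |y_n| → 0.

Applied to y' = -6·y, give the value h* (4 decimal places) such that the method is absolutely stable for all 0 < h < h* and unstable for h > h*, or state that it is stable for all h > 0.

unbounded; (−∞, 0). Any h>0 works for λ=-6.

Test eqn y'=λy, z=hλ:
  y_{n+1} = y_n + z·[1/4·y_n + 3/4·y_{n+1}] ⇒ (1 − 3/4z)y_{n+1} = (1 + 1/4z)y_n
  so R(z) = (1 + 1/4z)/(1 − 3/4z).

Solve |R(x)|<1 on ℝ⁻.
x=-1.72: |R|=0.2489
x=-2: |R|=0.2000
x=-10: |R|=0.1765
x=-100: |R|=0.3158
θ=3/4≥1/2 ⇒ |1+1/4x|<|1−3/4x| ∀x<0 ⇒ stable on all of ℝ⁻.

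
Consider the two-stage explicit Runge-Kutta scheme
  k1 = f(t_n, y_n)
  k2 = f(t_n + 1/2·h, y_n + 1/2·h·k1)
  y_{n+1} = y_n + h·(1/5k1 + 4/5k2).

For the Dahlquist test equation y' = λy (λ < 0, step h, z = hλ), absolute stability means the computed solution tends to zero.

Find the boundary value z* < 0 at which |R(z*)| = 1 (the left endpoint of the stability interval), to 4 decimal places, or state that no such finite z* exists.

Set f=λy, z=hλ:
  k1=λy_n ⇒ h·k1=z·y_n;  k2=λ(1+1/2z)y_n ⇒ h·k2=z(1+1/2z)y_n
  y_{n+1}/y_n = 1 + 1/5z + 4/5z(1+1/2z) = 1 + z + 2/5z²
  ⇒ R(z) = 1 + z + 2/5z².

Solve |R(x)|<1 on ℝ⁻.
x=-0.64: |R|=0.5238
R=1: x+2/5x²=0 ⇒ x=−5/2=-2.5000; min R=1−1/(4·2/5)=0.3750>−1
Confirm numerically:
  x=-1.697: |R|=0.45492 <1
  x=-1.480: |R|=0.39616 <1
  x=-1.192: |R|=0.37635 <1
  x=-2.964: |R|=1.55012 >1
  x=-2.570: |R|=1.07196 >1
Stable set (-2.5000, 0).

z* = -2.5000.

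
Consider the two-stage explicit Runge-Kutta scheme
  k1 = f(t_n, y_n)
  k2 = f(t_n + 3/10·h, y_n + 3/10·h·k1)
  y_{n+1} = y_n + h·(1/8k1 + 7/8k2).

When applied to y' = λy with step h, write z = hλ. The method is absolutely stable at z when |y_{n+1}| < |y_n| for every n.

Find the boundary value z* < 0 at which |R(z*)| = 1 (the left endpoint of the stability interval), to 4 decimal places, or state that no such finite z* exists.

left endpoint -3.8095.

On y'=λy, z=hλ:
  k1=λy_n ⇒ h·k1=z·y_n;  k2=λ(1+3/10z)y_n ⇒ h·k2=z(1+3/10z)y_n
  y_{n+1}/y_n = 1 + 1/8z + 7/8z(1+3/10z) = 1 + z + 21/80z²
  R(z) = 1 + z + 21/80z².

Need |R(x)|<1, x<0.
x=-1.04: |R|=0.2439
R=1: x+21/80x²=0 ⇒ x=−80/21=-3.8095; min R=1−1/(4·21/80)=0.0476>−1
Confirm numerically:
  x=-3.699: |R|=0.89268 <1
  x=-2.185: |R|=0.06823 <1
  x=-1.983: |R|=0.04923 <1
  x=-1.600: |R|=0.07200 <1
  x=-4.397: |R|=1.67807 >1
  x=-4.374: |R|=1.64812 >1
  x=-4.116: |R|=1.33113 >1
Interval (-3.8095, 0).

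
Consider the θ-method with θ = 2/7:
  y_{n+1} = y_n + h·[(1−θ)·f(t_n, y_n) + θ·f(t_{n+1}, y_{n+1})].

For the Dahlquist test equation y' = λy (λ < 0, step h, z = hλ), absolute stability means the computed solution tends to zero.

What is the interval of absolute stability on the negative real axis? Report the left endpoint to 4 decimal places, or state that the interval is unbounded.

(-4.6667, 0).

Test eqn y'=λy, z=hλ:
  y_{n+1} = y_n + z·[5/7·y_n + 2/7·y_{n+1}] ⇒ (1 − 2/7z)y_{n+1} = (1 + 5/7z)y_n
  Hence R(z) = (1 + 5/7z)/(1 − 2/7z).

Find x<0 with |R(x)|<1.
x=-0.96: |R|=0.2466
R=−1: 1+5/7x = −1+2/7x ⇒ -3/7x=2 ⇒ x=2/(-3/7)=-4.6667
Confirm numerically:
  x=-4.541: |R|=0.97656 <1
  x=-3.586: |R|=0.77124 <1
  x=-1.874: |R|=0.22051 <1
  x=-5.220: |R|=1.09518 >1
  x=-5.045: |R|=1.06641 >1
  x=-4.904: |R|=1.04236 >1
Stable set (-4.6667, 0).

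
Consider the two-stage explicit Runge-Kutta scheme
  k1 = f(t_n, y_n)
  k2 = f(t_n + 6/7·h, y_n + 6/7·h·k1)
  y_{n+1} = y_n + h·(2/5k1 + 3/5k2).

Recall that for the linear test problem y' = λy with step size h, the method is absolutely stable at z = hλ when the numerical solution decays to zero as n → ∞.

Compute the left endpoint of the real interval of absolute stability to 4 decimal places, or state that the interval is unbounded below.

left endpoint -1.9444.

On y'=λy, z=hλ:
  k1=λy_n ⇒ h·k1=z·y_n;  k2=λ(1+6/7z)y_n ⇒ h·k2=z(1+6/7z)y_n
  y_{n+1}/y_n = 1 + 2/5z + 3/5z(1+6/7z) = 1 + z + 18/35z²
  Hence R(z) = 1 + z + 18/35z².

Need |R(x)|<1, x<0.
x=-0.83: |R|=0.5243
R=1: x+18/35x²=0 ⇒ x=−35/18=-1.9444; min R=1−1/(4·18/35)=0.5139>−1
Confirm numerically:
  x=-1.418: |R|=0.61609 <1
  x=-1.314: |R|=0.57396 <1
  x=-1.164: |R|=0.53280 <1
  x=-2.401: |R|=1.56375 >1
  x=-2.042: |R|=1.10245 >1
So |R|<1 on (-1.9444, 0).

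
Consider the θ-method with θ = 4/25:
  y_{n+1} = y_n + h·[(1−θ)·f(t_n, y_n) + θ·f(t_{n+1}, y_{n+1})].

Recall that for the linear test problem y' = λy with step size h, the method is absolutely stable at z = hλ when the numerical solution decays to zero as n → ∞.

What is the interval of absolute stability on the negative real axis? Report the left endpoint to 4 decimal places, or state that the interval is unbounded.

With y'=λy (z=hλ):
  y_{n+1} = y_n + z·[21/25·y_n + 4/25·y_{n+1}] ⇒ (1 − 4/25z)y_{n+1} = (1 + 21/25z)y_n
  so R(z) = (1 + 21/25z)/(1 − 4/25z).

Need |R(x)|<1, x<0.
x=-0.67: |R|=0.3949
R=−1: 1+21/25x = −1+4/25x ⇒ -17/25x=2 ⇒ x=2/(-17/25)=-2.9412
Confirm numerically:
  x=-2.168: |R|=0.60965 <1
  x=-2.066: |R|=0.55273 <1
  x=-1.630: |R|=0.29283 <1
  x=-3.253: |R|=1.13946 >1
  x=-3.144: |R|=1.09176 >1
So |R|<1 on (-2.9412, 0).

z∈(-2.9412,0).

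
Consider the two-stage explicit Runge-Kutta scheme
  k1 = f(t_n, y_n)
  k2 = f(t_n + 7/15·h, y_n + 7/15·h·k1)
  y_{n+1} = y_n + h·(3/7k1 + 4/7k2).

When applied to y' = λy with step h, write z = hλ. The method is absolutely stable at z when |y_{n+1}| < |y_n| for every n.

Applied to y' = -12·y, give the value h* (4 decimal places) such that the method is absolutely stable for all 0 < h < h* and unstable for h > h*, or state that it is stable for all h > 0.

(-3.7500,0); λ=-12 ⇒ h* = (15/4)/12 = 0.3125.

With y'=λy (z=hλ):
  k1=λy_n ⇒ h·k1=z·y_n;  k2=λ(1+7/15z)y_n ⇒ h·k2=z(1+7/15z)y_n
  y_{n+1}/y_n = 1 + 3/7z + 4/7z(1+7/15z) = 1 + z + 4/15z²
  so R(z) = 1 + z + 4/15z².

Find x<0 with |R(x)|<1.
x=-1.15: |R|=0.2027
R=1: x+4/15x²=0 ⇒ x=−15/4=-3.7500; min R=1−1/(4·4/15)=0.0625>−1
Confirm numerically:
  x=-3.623: |R|=0.87730 <1
  x=-1.924: |R|=0.06314 <1
  x=-1.821: |R|=0.06328 <1
  x=-4.231: |R|=1.54270 >1
  x=-4.041: |R|=1.31358 >1
  x=-3.860: |R|=1.11323 >1
Stable set (-3.7500, 0).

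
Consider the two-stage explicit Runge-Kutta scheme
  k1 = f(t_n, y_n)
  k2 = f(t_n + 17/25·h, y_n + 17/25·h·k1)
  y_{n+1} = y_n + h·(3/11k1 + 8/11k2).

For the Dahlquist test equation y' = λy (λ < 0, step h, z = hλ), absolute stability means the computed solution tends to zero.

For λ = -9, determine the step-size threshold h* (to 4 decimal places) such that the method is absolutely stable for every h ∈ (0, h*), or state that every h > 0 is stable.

On y'=λy, z=hλ:
  k1=λy_n ⇒ h·k1=z·y_n;  k2=λ(1+17/25z)y_n ⇒ h·k2=z(1+17/25z)y_n
  y_{n+1}/y_n = 1 + 3/11z + 8/11z(1+17/25z) = 1 + z + 136/275z²
  Hence R(z) = 1 + z + 136/275z².

Boundary: |R(x)|=1, x<0.
x=-1.62: |R|=0.6779
R=1: x+136/275x²=0 ⇒ x=−275/136=-2.0221; min R=1−1/(4·136/275)=0.4945>−1
Confirm numerically:
  x=-1.851: |R|=0.84341 <1
  x=-1.719: |R|=0.74236 <1
  x=-0.852: |R|=0.50699 <1
  x=-2.586: |R|=1.72122 >1
  x=-2.489: |R|=1.57477 >1
  x=-2.083: |R|=1.06278 >1
Stable set (-2.0221, 0).

(-2.0221,0); λ=-9 ⇒ h* = (275/136)/9 = 0.2247.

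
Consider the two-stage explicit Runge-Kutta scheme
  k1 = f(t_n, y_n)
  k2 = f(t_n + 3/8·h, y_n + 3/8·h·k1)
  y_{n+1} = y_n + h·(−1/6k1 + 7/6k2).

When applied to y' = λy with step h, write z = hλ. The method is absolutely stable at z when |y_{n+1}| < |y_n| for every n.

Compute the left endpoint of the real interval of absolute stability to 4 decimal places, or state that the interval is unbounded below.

z* = -2.2857.

On y'=λy, z=hλ:
  k1=λy_n ⇒ h·k1=z·y_n;  k2=λ(1+3/8z)y_n ⇒ h·k2=z(1+3/8z)y_n
  y_{n+1}/y_n = 1 − 1/6z + 7/6z(1+3/8z) = 1 + z + 7/16z²
  ⇒ R(z) = 1 + z + 7/16z².

Solve |R(x)|<1 on ℝ⁻.
x=-1.74: |R|=0.5846
R=1: x+7/16x²=0 ⇒ x=−16/7=-2.2857; min R=1−1/(4·7/16)=0.4286>−1
Confirm numerically:
  x=-2.011: |R|=0.75830 <1
  x=-1.283: |R|=0.43716 <1
  x=-0.975: |R|=0.44090 <1
  x=-2.619: |R|=1.38188 >1
  x=-2.545: |R|=1.28870 >1
  x=-2.499: |R|=1.23319 >1
Stable set (-2.2857, 0).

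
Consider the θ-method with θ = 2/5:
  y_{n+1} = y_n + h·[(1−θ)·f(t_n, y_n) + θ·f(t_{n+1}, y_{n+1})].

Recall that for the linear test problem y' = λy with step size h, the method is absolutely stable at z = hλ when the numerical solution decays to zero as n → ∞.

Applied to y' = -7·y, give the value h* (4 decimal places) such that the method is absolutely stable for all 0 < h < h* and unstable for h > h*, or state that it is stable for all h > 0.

Test eqn y'=λy, z=hλ:
  y_{n+1} = y_n + z·[3/5·y_n + 2/5·y_{n+1}] ⇒ (1 − 2/5z)y_{n+1} = (1 + 3/5z)y_n
  so R(z) = (1 + 3/5z)/(1 − 2/5z).

Find x<0 with |R(x)|<1.
x=-1.46: |R|=0.0783
R=−1: 1+3/5x = −1+2/5x ⇒ -1/5x=2 ⇒ x=2/(-1/5)=-10.0000
Confirm numerically:
  x=-7.721: |R|=0.88851 <1
  x=-5.239: |R|=0.69240 <1
  x=-4.782: |R|=0.64172 <1
  x=-10.156: |R|=1.00616 >1
  x=-10.069: |R|=1.00274 >1
So |R|<1 on (-10.0000, 0).

(-10.0000,0); λ=-7 ⇒ h* = (10)/7 = 1.4286.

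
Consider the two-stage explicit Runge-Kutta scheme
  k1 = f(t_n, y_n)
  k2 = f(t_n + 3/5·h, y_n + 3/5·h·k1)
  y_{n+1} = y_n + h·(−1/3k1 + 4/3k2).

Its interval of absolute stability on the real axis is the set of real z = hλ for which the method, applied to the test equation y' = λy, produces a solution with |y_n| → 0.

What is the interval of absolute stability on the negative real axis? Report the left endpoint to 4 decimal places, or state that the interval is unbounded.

z∈(-1.2500,0).

On y'=λy, z=hλ:
  k1=λy_n ⇒ h·k1=z·y_n;  k2=λ(1+3/5z)y_n ⇒ h·k2=z(1+3/5z)y_n
  y_{n+1}/y_n = 1 − 1/3z + 4/3z(1+3/5z) = 1 + z + 4/5z²
  Hence R(z) = 1 + z + 4/5z².

Find x<0 with |R(x)|<1.
x=-1.46: |R|=1.2453
R=1: x+4/5x²=0 ⇒ x=−5/4=-1.2500; min R=1−1/(4·4/5)=0.6875>−1
Confirm numerically:
  x=-1.172: |R|=0.92687 <1
  x=-1.125: |R|=0.88750 <1
  x=-0.687: |R|=0.69058 <1
  x=-0.668: |R|=0.68898 <1
  x=-1.785: |R|=1.76398 >1
  x=-1.352: |R|=1.11032 >1
So |R|<1 on (-1.2500, 0).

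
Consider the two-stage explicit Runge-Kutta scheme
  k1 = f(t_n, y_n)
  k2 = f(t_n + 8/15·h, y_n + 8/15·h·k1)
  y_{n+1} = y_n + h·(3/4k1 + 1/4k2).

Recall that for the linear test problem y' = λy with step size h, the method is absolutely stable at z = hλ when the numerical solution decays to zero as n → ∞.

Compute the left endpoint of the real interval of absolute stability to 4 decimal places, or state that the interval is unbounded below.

With y'=λy (z=hλ):
  k1=λy_n ⇒ h·k1=z·y_n;  k2=λ(1+8/15z)y_n ⇒ h·k2=z(1+8/15z)y_n
  y_{n+1}/y_n = 1 + 3/4z + 1/4z(1+8/15z) = 1 + z + 2/15z²
  Hence R(z) = 1 + z + 2/15z².

Solve |R(x)|<1 on ℝ⁻.
x=-0.34: |R|=0.6754
R=1: x+2/15x²=0 ⇒ x=−15/2=-7.5000; min R=1−1/(4·2/15)=-0.8750>−1
Confirm numerically:
  x=-6.004: |R|=0.19760 <1
  x=-3.639: |R|=0.87336 <1
  x=-3.238: |R|=0.84005 <1
  x=-7.985: |R|=1.51636 >1
  x=-7.656: |R|=1.15924 >1
Stable set (-7.5000, 0).

z* = -7.5000.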